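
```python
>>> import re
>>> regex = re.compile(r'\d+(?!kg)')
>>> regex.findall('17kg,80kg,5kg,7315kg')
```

['1', '8', '731']

`(?!…)`/`(?<!…)` only lets a position through if the neighbouring text does NOT match; no characters are consumed.
With no groups in the pattern, `findall` gives back each whole match — 3 here.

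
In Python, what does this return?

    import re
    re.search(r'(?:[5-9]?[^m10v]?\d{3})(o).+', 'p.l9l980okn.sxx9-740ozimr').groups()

('o',)

The match spans [3:25] → '9l980okn.sxx9-740ozimr'.
Captured: group 1 = 'o'.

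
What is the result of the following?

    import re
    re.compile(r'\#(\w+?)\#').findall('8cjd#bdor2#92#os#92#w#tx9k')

Because there's exactly one group, `findall` drops the full match and keeps group 1 from each hit.

['bdor2', 'os', 'w']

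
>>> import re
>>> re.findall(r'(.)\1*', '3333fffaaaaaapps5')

['3', 'f', 'a', 'p', 's', '5']

`\1` has to match the exact text group 1 already captured.
Scanning left to right: at [0:4] match '3333', group 1 = '3'; at [4:7] match 'fff', group 1 = 'f'; at [7:13] match 'aaaaaa', group 1 = 'a'; at [13:15] match 'pp', group 1 = 'p'; at [15:16] match 's', group 1 = 's'; ….
`findall` collects group 1 from each match (6 total).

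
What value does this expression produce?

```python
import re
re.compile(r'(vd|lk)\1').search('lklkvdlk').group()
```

'lklk'

The backreference `\1` re-matches whatever the first group consumed, character for character.
`re.search` scans for the first position where the pattern succeeds.
The match spans [0:4] → 'lklk'.
Captured: group 1 = 'lk'.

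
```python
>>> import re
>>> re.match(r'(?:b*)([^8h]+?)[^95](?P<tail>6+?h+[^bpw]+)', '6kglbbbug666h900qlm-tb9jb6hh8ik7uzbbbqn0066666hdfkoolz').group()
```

`re.match` only tries the pattern at the start of the string.
The match spans [0:21] → '6kglbbbug666h900qlm-t'.

'6kglbbbug666h900qlm-t'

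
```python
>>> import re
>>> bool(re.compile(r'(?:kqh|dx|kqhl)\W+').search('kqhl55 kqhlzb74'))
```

Here no position works, so the call returns None, and `bool(None)` is False.

False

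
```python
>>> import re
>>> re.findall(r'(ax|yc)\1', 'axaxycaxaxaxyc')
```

['ax', 'ax']

`\1` has to match the exact text group 1 already captured.
Matches: at [0:4] match 'axax', group 1 = 'ax'; at [6:10] match 'axax', group 1 = 'ax'.
One capturing group, so `findall` returns just the captured substring from each match — 2 in all.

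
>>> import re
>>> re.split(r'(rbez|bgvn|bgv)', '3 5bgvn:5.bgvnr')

['3 5', 'bgvn', ':5.', 'bgvn', 'r']

Alternation tries branches left to right and keeps the first one that lets the overall match succeed at that position.
The group in the pattern means `split` returns the separators' captures alongside the pieces.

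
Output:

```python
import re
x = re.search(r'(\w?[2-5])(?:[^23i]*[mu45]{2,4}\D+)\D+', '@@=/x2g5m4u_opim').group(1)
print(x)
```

x2

The match spans [4:16] → 'x2g5m4u_opim'.
Captured: group 1 = 'x2'.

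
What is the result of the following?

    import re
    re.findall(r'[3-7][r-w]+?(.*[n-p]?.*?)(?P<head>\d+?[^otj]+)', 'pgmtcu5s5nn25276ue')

[('5nn2527', '6ue')]

Pattern: a character in [3-7], then one or more of a character in [r-w] (lazy); then zero or more of any character, then optionally a character in [n-p], then zero or more of any character (lazy) (captured); then one or more of a digit (lazy), then one or more of any character except [otj] (captured as 'head').
2 groups means the one result is a tuple of 2 captured strings — 1 here.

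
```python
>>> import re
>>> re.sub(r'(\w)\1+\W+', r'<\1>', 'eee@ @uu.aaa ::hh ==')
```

'<e><u><a><h>'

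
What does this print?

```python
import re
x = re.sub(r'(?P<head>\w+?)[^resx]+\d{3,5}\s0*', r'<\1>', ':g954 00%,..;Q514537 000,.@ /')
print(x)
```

:<g>,.@ /

Pattern: one or more of a word character (lazy) (captured as 'head'); then one or more of any character except [resx]; then 3 to 5 of a digit, then whitespace, then zero or more of a literal '0'.
A non-greedy quantifier consumes as few characters as it can — just enough that the remainder of the pattern still matches from where it stops; whatever follows it matches normally.
Matches: at [1:24] → 'g954 00%,..;Q514537 000'.
Each match is replaced using the text its own group 1 captured.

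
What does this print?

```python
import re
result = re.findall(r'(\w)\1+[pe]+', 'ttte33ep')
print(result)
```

['t', '3']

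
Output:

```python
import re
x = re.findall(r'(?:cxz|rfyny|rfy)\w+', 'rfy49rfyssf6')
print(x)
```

['rfy49rfyssf6']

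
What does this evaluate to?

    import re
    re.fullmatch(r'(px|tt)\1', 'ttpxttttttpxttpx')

None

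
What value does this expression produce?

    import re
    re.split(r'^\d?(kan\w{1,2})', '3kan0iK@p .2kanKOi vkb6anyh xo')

This matches anchored at the start of the string; then optionally a digit; then the literal 'kan', then 1 to 2 of a word character (captured).
Matches to split on: at [0:6] → '3kan0i'.
`re.split` interleaves the captured-group text with the surrounding fragments.

['', 'kan0i', 'K@p .2kanKOi vkb6anyh xo']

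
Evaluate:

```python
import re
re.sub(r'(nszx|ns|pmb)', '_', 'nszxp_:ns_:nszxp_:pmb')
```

Branches in `(...|...)` are attempted left-to-right; the first branch that allows the whole pattern to succeed is taken.
Every occurrence is swapped for '_'.

'_p_:__:_p_:_'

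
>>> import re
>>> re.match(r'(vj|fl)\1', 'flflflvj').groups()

('fl',)

`\1` is not a pattern — it's the concrete string captured by group 1, re-applied verbatim.
`match` is anchored at position 0; if the pattern doesn't fit there, it returns None.
The match spans [0:4] → 'flfl'.
Captured: group 1 = 'fl'.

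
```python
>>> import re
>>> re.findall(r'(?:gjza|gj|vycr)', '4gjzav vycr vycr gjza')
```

['gjza', 'vycr', 'vycr', 'gjza']

Branches in `(...|...)` are attempted left-to-right; the first branch that allows the whole pattern to succeed is taken.
With no groups in the pattern, `findall` gives back each whole match — 4 here.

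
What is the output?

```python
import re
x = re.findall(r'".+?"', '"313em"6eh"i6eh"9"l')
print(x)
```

['"313em"', '"i6eh"']

Since nothing is captured, `findall` lists the 2 matched substrings directly.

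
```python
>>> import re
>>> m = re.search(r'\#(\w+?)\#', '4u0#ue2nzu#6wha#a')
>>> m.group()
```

The match spans [3:11] → '#ue2nzu#'.

'#ue2nzu#'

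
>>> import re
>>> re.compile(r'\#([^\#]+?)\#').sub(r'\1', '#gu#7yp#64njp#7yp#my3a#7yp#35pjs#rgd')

'gu7yp64njp7ypmy3a7yp35pjsrgd'

Matches: at [0:4] → '#gu#'; at [7:14] → '#64njp#'; at [17:23] → '#my3a#'; at [26:33] → '#35pjs#'.
`\1` in the replacement pulls in group 1's text for each match.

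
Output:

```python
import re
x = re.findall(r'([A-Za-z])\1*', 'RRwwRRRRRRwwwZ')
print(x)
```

After group 1 captures some text, `\1` only succeeds where that same text appears again.
With a single group, `findall` returns only what that group captured — 5 items.

['R', 'w', 'R', 'w', 'Z']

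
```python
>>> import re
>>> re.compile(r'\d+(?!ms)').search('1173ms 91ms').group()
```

'117'

`(?!…)`/`(?<!…)` only lets a position through if the neighbouring text does NOT match; no characters are consumed.
The match spans [0:3] → '117'.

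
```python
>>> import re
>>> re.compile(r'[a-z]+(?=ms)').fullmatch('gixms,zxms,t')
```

None

The positive lookaround only admits positions where the adjacent text matches; those characters stay outside the span.
`fullmatch` succeeds only if the pattern covers the string from start to end.
Here the string isn't matched end-to-end, so the call returns None.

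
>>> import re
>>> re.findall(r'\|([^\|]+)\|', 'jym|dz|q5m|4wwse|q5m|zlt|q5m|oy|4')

['dz', '4wwse', 'zlt', 'oy']

With a single group, `findall` returns only what that group captured — 4 items.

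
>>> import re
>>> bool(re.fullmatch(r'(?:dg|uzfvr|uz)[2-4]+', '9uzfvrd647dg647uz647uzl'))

For `fullmatch`, every character of the input must be accounted for by the pattern.
Here there's no way to consume every character, so the call returns None, and `bool(None)` is False.

False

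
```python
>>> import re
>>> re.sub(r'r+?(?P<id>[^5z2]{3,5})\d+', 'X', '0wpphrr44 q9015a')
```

'0wpphXa'

The pattern matches one or more of a literal 'r' (lazy); then 3 to 5 of any character except [5z2] (captured as 'id'); then one or more of a digit.
Matches: at [5:15] → 'rr44 q9015'.
Every occurrence is swapped for 'X'.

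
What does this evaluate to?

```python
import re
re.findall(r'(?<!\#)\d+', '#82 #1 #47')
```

['2', '7']

A negative assertion filters positions out without eating any characters.
Walking the string: at [2:3] → '2'; at [9:10] → '7'.
With no groups in the pattern, `findall` gives back each whole match — 2 here.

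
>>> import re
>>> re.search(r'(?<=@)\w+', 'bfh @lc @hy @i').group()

'lc'

Lookahead/lookbehind check context without consuming it, so the matched span excludes the asserted characters.
`re.search` scans for the first position where the pattern succeeds.
The match spans [5:7] → 'lc'.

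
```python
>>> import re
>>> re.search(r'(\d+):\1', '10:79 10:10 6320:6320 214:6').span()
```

`\1` is not a pattern — it's the concrete string captured by group 1, re-applied verbatim.
`re.search` tries every starting position until one works.
The match spans [6:11] → '10:10'.
Captured: group 1 = '10'.

(6, 11)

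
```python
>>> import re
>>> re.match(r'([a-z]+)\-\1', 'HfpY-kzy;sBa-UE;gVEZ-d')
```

`match` is anchored at position 0; if the pattern doesn't fit there, it returns None.
Here position 0 doesn't satisfy it, so the call returns None.

None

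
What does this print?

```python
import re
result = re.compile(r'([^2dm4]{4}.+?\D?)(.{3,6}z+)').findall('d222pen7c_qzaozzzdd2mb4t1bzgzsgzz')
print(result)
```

[('pen7c_', 'qzaozzz'), ('t1bzgz', 'sgzz')]

The pattern matches exactly 4 of any character except [2dm4], then one or more of any character (lazy), then optionally a non-digit (captured); then 3 to 6 of any character, then one or more of the literal 'z' (captured).
With the lazy modifier that quantifier settles for the fewest repetitions that let the rest of the pattern succeed (the atoms after it are unaffected and can still be greedy).
Matches: at [4:17] match 'pen7c_qzaozzz', groups = ('pen7c_', 'qzaozzz'); at [23:33] match 't1bzgzsgzz', groups = ('t1bzgz', 'sgzz').
`findall` packs the 2 group values into a tuple for every match.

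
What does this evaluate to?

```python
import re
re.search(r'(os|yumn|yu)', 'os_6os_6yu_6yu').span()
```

(0, 2)

The match spans [0:2] → 'os'.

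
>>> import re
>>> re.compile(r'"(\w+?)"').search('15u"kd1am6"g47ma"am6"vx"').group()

'"kd1am6"'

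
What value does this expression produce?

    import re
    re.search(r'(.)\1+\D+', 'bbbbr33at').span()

A backreference is literal: `\1` must see the identical characters the first group matched.
The match spans [0:5] → 'bbbbr'.

(0, 5)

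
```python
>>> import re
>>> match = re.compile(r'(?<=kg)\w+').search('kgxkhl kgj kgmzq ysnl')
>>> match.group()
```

'xkhl'

Because the assertion is zero-width, the text it checks is not consumed and won't appear in the result.
`search` walks the string left to right and returns the first match it finds.
The match spans [2:6] → 'xkhl'.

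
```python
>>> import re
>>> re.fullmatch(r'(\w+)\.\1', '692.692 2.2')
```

None

`\1` has to match the exact text group 1 already captured.
For `fullmatch`, every character of the input must be accounted for by the pattern.
Here there's no way to consume every character, so the call returns None.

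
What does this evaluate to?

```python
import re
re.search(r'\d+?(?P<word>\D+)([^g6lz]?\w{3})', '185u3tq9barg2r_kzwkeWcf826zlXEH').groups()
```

The pattern matches one or more of a digit (lazy); then one or more of a non-digit (captured as 'word'); then optionally any character except [g6lz], then exactly 3 of a word character (captured).
`search` walks the string left to right and returns the first match it finds.
The match spans [0:8] → '185u3tq9'.
Captured: group 1 = 'u', group 2 = '3tq9'.

('u', '3tq9')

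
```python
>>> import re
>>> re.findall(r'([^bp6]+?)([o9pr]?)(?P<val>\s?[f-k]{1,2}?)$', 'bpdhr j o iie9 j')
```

[('dhr j o iie', '9', ' j')]

Lazy quantifiers expand one character at a time until the remainder of the pattern can match.
With 3 capturing groups, `findall` returns a 3-tuple per match.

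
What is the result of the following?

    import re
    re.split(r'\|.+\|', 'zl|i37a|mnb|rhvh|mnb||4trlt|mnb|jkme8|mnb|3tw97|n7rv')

Matches to split on: at [2:48] → '|i37a|mnb|rhvh|mnb||4trlt|mnb|jkme8|mnb|3tw97|'.
Splitting on the pattern gives 2 pieces.

['zl', 'n7rv']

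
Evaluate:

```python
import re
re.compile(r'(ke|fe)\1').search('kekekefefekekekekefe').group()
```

'keke'

After group 1 captures some text, `\1` only succeeds where that same text appears again.
`search` walks the string left to right and returns the first match it finds.
The match spans [0:4] → 'keke'.
Captured: group 1 = 'ke'.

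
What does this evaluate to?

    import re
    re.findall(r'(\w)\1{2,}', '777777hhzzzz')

['7', 'z']

A backreference is literal: `\1` must see the identical characters the first group matched.
Because there's exactly one group, `findall` drops the full match and keeps group 1 from each hit.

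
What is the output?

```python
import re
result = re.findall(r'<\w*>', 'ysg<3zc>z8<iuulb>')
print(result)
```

`findall` yields the raw match text (2 of them) because the pattern has no groups.

['<3zc>', '<iuulb>']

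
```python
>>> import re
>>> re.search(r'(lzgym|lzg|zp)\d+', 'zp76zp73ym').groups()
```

The match spans [0:4] → 'zp76'.
Captured: group 1 = 'zp'.

('zp',)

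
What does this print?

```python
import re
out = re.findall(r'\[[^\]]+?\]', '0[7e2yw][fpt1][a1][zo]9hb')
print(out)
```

['[7e2yw]', '[fpt1]', '[a1]', '[zo]']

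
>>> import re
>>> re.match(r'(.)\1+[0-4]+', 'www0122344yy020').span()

`re.match` only tries the pattern at the start of the string.
The match spans [0:10] → 'www0122344'.

(0, 10)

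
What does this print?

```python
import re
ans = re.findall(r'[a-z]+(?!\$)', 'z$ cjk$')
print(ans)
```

['cj']

The negative lookaround is zero-width — it rules out positions where the adjacent text would match, without consuming anything.
With no groups in the pattern, `findall` gives back each whole match — 1 here.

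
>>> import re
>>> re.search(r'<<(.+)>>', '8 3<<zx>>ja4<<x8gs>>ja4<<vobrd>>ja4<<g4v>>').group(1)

The match spans [3:42] → '<<zx>>ja4<<x8gs>>ja4<<vobrd>>ja4<<g4v>>'.
Captured: group 1 = 'zx>>ja4<<x8gs>>ja4<<vobrd>>ja4<<g4v'.

'zx>>ja4<<x8gs>>ja4<<vobrd>>ja4<<g4v'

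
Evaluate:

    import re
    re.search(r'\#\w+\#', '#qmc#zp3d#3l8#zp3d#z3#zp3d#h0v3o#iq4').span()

(0, 5)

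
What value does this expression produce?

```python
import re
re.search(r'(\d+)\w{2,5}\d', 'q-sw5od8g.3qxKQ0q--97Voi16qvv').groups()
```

('5',)

The match spans [4:8] → '5od8'.
Captured: group 1 = '5'.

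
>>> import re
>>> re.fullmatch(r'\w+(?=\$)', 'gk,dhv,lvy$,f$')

`re.fullmatch` requires the pattern to consume the entire string.
Here the pattern can't cover the whole string, so the call returns None.

None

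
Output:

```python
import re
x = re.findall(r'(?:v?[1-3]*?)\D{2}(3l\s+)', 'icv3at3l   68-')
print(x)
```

['3l   ']

Pattern: optionally the literal 'v', then zero or more of a character in [1-3] (lazy) (non-capturing group); then exactly 2 of a non-digit; then the literal '3l', then one or more of whitespace (captured).
With a single group, `findall` returns only what that group captured — 1 item.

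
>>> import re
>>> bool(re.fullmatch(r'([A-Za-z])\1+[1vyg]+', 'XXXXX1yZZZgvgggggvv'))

False

After group 1 captures some text, `\1` only succeeds where that same text appears again.
For `fullmatch`, every character of the input must be accounted for by the pattern.
Here the string isn't matched end-to-end, so the call returns None, and `bool(None)` is False.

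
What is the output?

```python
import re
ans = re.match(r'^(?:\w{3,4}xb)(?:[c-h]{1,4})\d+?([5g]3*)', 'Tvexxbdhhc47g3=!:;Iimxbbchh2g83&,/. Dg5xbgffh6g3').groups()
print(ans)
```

('g3',)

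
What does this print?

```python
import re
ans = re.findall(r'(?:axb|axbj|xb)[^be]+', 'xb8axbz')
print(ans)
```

['xb8ax']

Walking the string: at [0:5] → 'xb8ax'.
Since nothing is captured, `findall` lists the 1 matched substring directly.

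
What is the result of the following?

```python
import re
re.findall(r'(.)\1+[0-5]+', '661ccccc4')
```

`\1` is not a pattern — it's the concrete string captured by group 1, re-applied verbatim.
Matches: at [0:3] match '661', group 1 = '6'; at [3:9] match 'ccccc4', group 1 = 'c'.
One capturing group, so `findall` returns just the captured substring from each match — 2 in all.

['6', 'c']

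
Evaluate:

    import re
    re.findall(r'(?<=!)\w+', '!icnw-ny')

['icnw']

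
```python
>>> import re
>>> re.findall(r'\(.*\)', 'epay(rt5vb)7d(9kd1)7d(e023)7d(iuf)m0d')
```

`findall` yields the raw match text (1 of them) because the pattern has no groups.

['(rt5vb)7d(9kd1)7d(e023)7d(iuf)']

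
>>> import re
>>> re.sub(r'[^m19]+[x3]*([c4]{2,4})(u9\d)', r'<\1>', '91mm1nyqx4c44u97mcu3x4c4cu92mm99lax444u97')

'91mm1<44>m<4c>mm99<44>'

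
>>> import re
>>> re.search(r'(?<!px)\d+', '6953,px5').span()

The negative lookahead/lookbehind blocks any match where the forbidden context is present.
`re.search` tries every starting position until one works.
The match spans [0:4] → '6953'.

(0, 4)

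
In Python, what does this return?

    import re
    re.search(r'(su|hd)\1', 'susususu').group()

'susu'

A backreference is literal: `\1` must see the identical characters the first group matched.
The match spans [0:4] → 'susu'.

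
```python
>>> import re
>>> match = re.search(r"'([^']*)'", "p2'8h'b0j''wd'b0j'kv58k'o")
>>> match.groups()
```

Unlike `match`, `search` isn't anchored — it looks for the pattern anywhere in the string.
The match spans [2:6] → "'8h'".
Captured: group 1 = '8h'.

('8h',)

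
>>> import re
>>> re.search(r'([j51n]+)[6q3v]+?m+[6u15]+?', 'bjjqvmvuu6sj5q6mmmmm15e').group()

'j5q6mmmmm1'

The pattern matches one or more of one of [j51n] (captured); then one or more of one of [6q3v] (lazy), then one or more of the literal 'm'; then one or more of one of [6u15] (lazy).
`re.search` tries every starting position until one works.
The match spans [11:21] → 'j5q6mmmmm1'.
Captured: group 1 = 'j5'.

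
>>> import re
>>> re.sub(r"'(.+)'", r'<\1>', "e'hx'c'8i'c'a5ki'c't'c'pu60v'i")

"e<hx'c'8i'c'a5ki'c't'c'pu60v>i"

Matches: at [1:29] → "'hx'c'8i'c'a5ki'c't'c'pu60v'".
Each match is replaced using the text its own group 1 captured.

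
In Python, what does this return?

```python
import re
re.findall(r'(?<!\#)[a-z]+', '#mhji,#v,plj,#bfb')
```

The negative lookaround is zero-width — it rules out positions where the adjacent text would match, without consuming anything.
Scanning left to right: at [2:5] → 'hji'; at [9:12] → 'plj'; at [15:17] → 'fb'.
`findall` yields the raw match text (3 of them) because the pattern has no groups.

['hji', 'plj', 'fb']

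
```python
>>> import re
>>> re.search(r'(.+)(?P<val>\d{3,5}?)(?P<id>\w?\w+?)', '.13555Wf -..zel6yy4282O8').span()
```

(0, 24)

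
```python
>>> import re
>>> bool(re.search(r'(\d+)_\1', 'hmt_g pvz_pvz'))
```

False

`\1` has to match the exact text group 1 already captured.
Here the pattern never matches, so the call returns None, and `bool(None)` is False.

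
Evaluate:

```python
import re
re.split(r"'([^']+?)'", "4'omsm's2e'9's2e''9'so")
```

Matches to split on: at [1:7] → "'omsm'"; at [10:13] → "'9'"; at [17:20] → "'9'".
The group in the pattern means `split` returns the separators' captures alongside the pieces.

['4', 'omsm', 's2e', '9', "s2e'", '9', 'so']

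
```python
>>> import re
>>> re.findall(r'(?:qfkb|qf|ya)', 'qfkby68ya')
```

`|` is ordered: at each position the engine commits to the first alternative that works.
`findall` yields the raw match text (2 of them) because the pattern has no groups.

['qfkb', 'ya']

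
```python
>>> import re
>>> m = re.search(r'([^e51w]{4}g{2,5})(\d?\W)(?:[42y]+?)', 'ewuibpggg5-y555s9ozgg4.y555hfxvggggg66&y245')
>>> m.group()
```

'uibpggg5-y'

This matches exactly 4 of any character except [e51w], then 2 to 5 of a literal 'g' (captured); then optionally a digit, then a non-word character (captured); then one or more of one of [42y] (lazy) (non-capturing group).
`search` walks the string left to right and returns the first match it finds.
The match spans [2:12] → 'uibpggg5-y'.
Captured: group 1 = 'uibpggg', group 2 = '5-'.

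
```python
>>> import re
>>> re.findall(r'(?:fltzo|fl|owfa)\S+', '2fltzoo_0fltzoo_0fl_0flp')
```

['fltzoo_0fltzoo_0fl_0flp']

Walking the string: at [1:24] → 'fltzoo_0fltzoo_0fl_0flp'.
No capturing groups, so `findall` returns the 1 full match string.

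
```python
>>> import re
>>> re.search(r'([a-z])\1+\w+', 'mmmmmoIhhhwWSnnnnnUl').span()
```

(0, 20)

The backreference `\1` re-matches whatever the first group consumed, character for character.
The match spans [0:20] → 'mmmmmoIhhhwWSnnnnnUl'.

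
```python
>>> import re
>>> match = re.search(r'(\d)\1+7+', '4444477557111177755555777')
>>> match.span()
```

(0, 7)

After group 1 captures some text, `\1` only succeeds where that same text appears again.
The match spans [0:7] → '4444477'.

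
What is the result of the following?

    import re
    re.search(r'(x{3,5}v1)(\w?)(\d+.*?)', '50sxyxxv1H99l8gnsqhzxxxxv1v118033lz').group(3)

'118033'

The pattern matches 3 to 5 of the literal 'x', then the literal 'v1' (captured); then optionally a word character (captured); then one or more of a digit, then zero or more of any character (lazy) (captured).
The `?` after the quantifier makes it lazy — it takes as little as possible before letting the rest of the pattern try.
`search` walks the string left to right and returns the first match it finds.
The match spans [20:33] → 'xxxxv1v118033'.
Captured: group 1 = 'xxxxv1', group 2 = 'v', group 3 = '118033'.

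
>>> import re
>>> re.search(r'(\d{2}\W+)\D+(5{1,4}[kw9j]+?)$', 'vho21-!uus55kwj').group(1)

'21-!'

The match spans [3:15] → '21-!uus55kwj'.
Captured: group 1 = '21-!', group 2 = '55kwj'.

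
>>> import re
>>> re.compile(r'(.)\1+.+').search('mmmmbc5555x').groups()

`\1` has to match the exact text group 1 already captured.
`search` walks the string left to right and returns the first match it finds.
The match spans [0:11] → 'mmmmbc5555x'.
Captured: group 1 = 'm'.

('m',)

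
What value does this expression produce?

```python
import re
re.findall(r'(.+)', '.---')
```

The pattern matches one or more of any character (captured).
Scanning left to right: at [0:4] match '.---', group 1 = '.---'.
Because there's exactly one group, `findall` drops the full match and keeps group 1 from the one hit.

['.---']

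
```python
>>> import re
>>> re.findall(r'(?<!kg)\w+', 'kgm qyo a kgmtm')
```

['kgm', 'qyo', 'a', 'kgmtm']

The negative lookahead/lookbehind blocks any match where the forbidden context is present.
Scanning left to right: at [0:3] → 'kgm'; at [4:7] → 'qyo'; at [8:9] → 'a'; at [10:15] → 'kgmtm'.
`findall` yields the raw match text (4 of them) because the pattern has no groups.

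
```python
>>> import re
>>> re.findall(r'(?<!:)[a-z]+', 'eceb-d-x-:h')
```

The negative lookaround is zero-width — it rules out positions where the adjacent text would match, without consuming anything.
Walking the string: at [0:4] → 'eceb'; at [5:6] → 'd'; at [7:8] → 'x'.
No capturing groups, so `findall` returns the 3 full match strings.

['eceb', 'd', 'x']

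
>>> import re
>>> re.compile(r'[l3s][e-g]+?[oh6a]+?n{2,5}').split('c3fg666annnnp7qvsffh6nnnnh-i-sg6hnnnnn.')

['c', 'p7qv', 'h-i-', '.']

This matches one of [l3s], then one or more of a character in [e-g] (lazy); then one or more of one of [oh6a] (lazy), then 2 to 5 of the literal 'n'.
Matches to split on: at [1:12] → '3fg666annnn'; at [16:25] → 'sffh6nnnn'; at [29:38] → 'sg6hnnnnn'.
Splitting on the pattern gives 4 pieces.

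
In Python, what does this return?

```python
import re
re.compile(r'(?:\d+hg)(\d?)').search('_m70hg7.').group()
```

'70hg7'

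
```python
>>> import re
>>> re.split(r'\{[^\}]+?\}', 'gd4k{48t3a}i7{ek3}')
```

['gd4k', 'i7', '']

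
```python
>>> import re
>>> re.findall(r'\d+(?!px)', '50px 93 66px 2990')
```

['5', '93', '6', '2990']

The negative lookahead/lookbehind blocks any match where the forbidden context is present.
`findall` yields the raw match text (4 of them) because the pattern has no groups.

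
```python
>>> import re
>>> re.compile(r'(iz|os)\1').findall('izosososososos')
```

['os', 'os', 'os']

A backreference is literal: `\1` must see the identical characters the first group matched.
Matches: at [2:6] match 'osos', group 1 = 'os'; at [6:10] match 'osos', group 1 = 'os'; at [10:14] match 'osos', group 1 = 'os'.
With a single group, `findall` returns only what that group captured — 3 items.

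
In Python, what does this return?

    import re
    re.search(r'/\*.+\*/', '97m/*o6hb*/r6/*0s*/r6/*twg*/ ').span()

(3, 28)

Unlike `match`, `search` isn't anchored — it looks for the pattern anywhere in the string.
The match spans [3:28] → '/*o6hb*/r6/*0s*/r6/*twg*/'.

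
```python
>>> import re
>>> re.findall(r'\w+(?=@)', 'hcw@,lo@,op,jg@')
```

['hcw', 'lo', 'jg']

The positive lookaround only admits positions where the adjacent text matches; those characters stay outside the span.
With no groups in the pattern, `findall` gives back each whole match — 3 here.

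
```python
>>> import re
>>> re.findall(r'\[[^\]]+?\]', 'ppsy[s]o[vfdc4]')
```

['[s]', '[vfdc4]']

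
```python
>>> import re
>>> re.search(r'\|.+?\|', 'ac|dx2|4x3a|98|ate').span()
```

A `+?`/`*?`/`{m,n}?` starts at its minimum and grows only as far as needed for what follows to match.
`re.search` scans for the first position where the pattern succeeds.
The match spans [2:7] → '|dx2|'.

(2, 7)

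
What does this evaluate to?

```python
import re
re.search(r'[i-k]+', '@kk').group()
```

'kk'

The pattern matches one or more of a character in [i-k].
Unlike `match`, `search` isn't anchored — it looks for the pattern anywhere in the string.
The match spans [1:3] → 'kk'.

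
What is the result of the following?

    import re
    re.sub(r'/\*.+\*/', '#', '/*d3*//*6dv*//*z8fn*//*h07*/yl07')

'#yl07'

Each match is replaced by '#'.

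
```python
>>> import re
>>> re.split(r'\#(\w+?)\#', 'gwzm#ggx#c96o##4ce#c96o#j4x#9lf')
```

`re.split` interleaves the captured-group text with the surrounding fragments.

['gwzm', 'ggx', 'c96o#', '4ce', 'c96o', 'j4x', '9lf']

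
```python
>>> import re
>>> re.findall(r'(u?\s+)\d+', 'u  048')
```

['u  ']

Pattern: optionally the literal 'u', then one or more of whitespace (captured); then one or more of a digit.
`findall` collects group 1 from the one match (1 total).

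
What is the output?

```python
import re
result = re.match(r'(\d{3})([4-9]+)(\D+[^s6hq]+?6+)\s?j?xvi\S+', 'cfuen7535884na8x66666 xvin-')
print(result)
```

None

`re.match` only tries the pattern at the start of the string.
Here the string doesn't start with a match, so the call returns None.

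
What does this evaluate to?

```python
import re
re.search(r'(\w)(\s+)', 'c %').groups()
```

('c', ' ')

The match spans [0:2] → 'c '.
Captured: group 1 = 'c', group 2 = ' '.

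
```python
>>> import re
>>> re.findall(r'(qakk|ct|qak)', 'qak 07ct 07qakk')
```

['qak', 'ct', 'qakk']

The regex engine tests alternatives in the order written; an earlier branch that matches wins even if a later one would match more.
Matches: at [0:3] match 'qak', group 1 = 'qak'; at [6:8] match 'ct', group 1 = 'ct'; at [11:15] match 'qakk', group 1 = 'qakk'.
Because there's exactly one group, `findall` drops the full match and keeps group 1 from each hit.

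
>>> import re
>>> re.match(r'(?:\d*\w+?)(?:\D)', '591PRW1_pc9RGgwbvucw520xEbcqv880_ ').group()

'591PR'

`match` is anchored at position 0; if the pattern doesn't fit there, it returns None.
The match spans [0:5] → '591PR'.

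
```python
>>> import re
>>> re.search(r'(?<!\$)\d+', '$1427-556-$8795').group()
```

The negative lookahead/lookbehind blocks any match where the forbidden context is present.
Unlike `match`, `search` isn't anchored — it looks for the pattern anywhere in the string.
The match spans [2:5] → '427'.

'427'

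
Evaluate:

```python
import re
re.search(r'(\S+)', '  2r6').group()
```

'2r6'

The match spans [2:5] → '2r6'.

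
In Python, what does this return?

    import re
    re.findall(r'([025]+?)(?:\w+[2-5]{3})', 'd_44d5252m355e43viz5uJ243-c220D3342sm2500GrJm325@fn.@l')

['5', '2']

This matches one or more of one of [025] (lazy) (captured); then one or more of a word character, then exactly 3 of a character in [2-5] (non-capturing group).
A non-greedy quantifier consumes as few characters as it can — just enough that the remainder of the pattern still matches from where it stops; whatever follows it matches normally.
Matches: at [5:25] match '5252m355e43viz5uJ243', group 1 = '5'; at [27:48] match '220D3342sm2500GrJm325', group 1 = '2'.
One capturing group, so `findall` returns just the captured substring from each match — 2 in all.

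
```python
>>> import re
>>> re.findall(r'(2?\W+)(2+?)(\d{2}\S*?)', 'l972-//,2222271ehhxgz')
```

[('2-//,', '2', '22')]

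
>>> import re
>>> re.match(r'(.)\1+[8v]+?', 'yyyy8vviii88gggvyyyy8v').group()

'yyyy8'

`re.match` won't scan ahead — the pattern has to work from the very first character.
The match spans [0:5] → 'yyyy8'.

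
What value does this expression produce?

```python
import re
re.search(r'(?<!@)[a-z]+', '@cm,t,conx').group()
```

A negative assertion filters positions out without eating any characters.
`re.search` tries every starting position until one works.
The match spans [2:3] → 'm'.

'm'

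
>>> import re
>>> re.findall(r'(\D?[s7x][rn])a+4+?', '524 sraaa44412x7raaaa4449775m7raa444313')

Pattern: optionally a non-digit, then one of [s7x], then one of [rn] (captured); then one or more of the literal 'a', then one or more of the literal '4' (lazy).
Matches: at [3:10] match ' sraaa4', group 1 = ' sr'; at [14:22] match 'x7raaaa4', group 1 = 'x7r'; at [28:34] match 'm7raa4', group 1 = 'm7r'.
`findall` collects group 1 from each match (3 total).

[' sr', 'x7r', 'm7r']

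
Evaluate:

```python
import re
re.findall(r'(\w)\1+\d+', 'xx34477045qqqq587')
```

`\1` is not a pattern — it's the concrete string captured by group 1, re-applied verbatim.
Scanning left to right: at [0:10] match 'xx34477045', group 1 = 'x'; at [10:17] match 'qqqq587', group 1 = 'q'.
One capturing group, so `findall` returns just the captured substring from each match — 2 in all.

['x', 'q']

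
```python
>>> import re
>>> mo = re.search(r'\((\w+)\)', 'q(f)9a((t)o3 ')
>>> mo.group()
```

The match spans [1:4] → '(f)'.

'(f)'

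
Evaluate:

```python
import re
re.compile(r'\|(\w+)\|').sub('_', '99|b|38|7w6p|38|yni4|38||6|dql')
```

`sub` substitutes '_' at each match site.

'99_38_38_38|_dql'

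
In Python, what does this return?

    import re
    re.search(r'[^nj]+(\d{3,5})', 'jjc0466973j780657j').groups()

('973',)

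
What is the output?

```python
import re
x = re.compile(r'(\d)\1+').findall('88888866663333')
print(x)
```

['8', '6', '3']

After group 1 captures some text, `\1` only succeeds where that same text appears again.
Walking the string: at [0:6] match '888888', group 1 = '8'; at [6:10] match '6666', group 1 = '6'; at [10:14] match '3333', group 1 = '3'.
With a single group, `findall` returns only what that group captured — 3 items.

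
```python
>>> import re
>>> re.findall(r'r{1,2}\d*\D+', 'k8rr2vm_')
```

['rr2vm_']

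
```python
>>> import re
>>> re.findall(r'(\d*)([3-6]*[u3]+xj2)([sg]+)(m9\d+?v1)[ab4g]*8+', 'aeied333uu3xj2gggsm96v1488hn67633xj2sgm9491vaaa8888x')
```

[('333', 'uu3xj2', 'gggs', 'm96v1')]

This matches zero or more of a digit (captured); then zero or more of a character in [3-6], then one or more of one of [u3], then the literal 'xj2' (captured); then one or more of one of [sg] (captured); then the literal 'm9', then one or more of a digit (lazy), then the literal 'v1' (captured); then zero or more of one of [ab4g], then one or more of the literal '8'.
Scanning left to right: at [5:26] match '333uu3xj2gggsm96v1488', groups = ('333', 'uu3xj2', 'gggs', 'm96v1').
Multiple groups make `findall` return tuples — one 4-tuple for the one match.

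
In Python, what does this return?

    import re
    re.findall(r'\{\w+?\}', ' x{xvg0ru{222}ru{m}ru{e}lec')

['{222}', '{m}', '{e}']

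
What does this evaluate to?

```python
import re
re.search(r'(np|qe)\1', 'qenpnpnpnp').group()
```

A backreference is literal: `\1` must see the identical characters the first group matched.
`search` walks the string left to right and returns the first match it finds.
The match spans [2:6] → 'npnp'.
Captured: group 1 = 'np'.

'npnp'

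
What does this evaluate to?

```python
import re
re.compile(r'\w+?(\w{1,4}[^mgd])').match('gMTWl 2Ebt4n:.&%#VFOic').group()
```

'gMTWl '

`re.match` only tries the pattern at the start of the string.
The match spans [0:6] → 'gMTWl '.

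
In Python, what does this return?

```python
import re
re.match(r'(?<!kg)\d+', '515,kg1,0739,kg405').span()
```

`match` is anchored at position 0; if the pattern doesn't fit there, it returns None.
The match spans [0:3] → '515'.

(0, 3)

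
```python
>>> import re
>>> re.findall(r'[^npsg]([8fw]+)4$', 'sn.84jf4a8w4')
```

['8w']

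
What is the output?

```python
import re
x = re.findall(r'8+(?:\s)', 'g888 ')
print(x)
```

The pattern matches one or more of a literal '8'; then whitespace (non-capturing group).
Walking the string: at [1:5] → '888 '.
With no groups in the pattern, `findall` gives back each whole match — 1 here.

['888 ']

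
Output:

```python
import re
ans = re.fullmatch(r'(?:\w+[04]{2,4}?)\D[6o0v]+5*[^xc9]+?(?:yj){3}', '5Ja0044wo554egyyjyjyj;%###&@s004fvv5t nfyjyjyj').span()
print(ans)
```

This matches one or more of a word character, then 2 to 4 of one of [04] (lazy) (non-capturing group); then a non-digit, then one or more of one of [6o0v], then zero or more of a literal '5'; then one or more of any character except [xc9] (lazy), then the literal 'yj' repeated 3 times.
`re.fullmatch` requires the pattern to consume the entire string.
The match spans [0:46] → '5Ja0044wo554egyyjyjyj;%###&@s004fvv5t nfyjyjyj'.

(0, 46)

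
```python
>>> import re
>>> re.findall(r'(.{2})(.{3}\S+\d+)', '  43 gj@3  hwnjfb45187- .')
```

The pattern matches exactly 2 of any character (captured); then exactly 3 of any character, then one or more of a non-whitespace character, then one or more of a digit (captured).
With 2 capturing groups, `findall` returns a 2-tuple per match.

[('  ', '43 gj@3'), ('  ', 'hwnjfb45187')]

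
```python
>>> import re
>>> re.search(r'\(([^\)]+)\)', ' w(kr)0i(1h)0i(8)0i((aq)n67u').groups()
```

`re.search` tries every starting position until one works.
The match spans [2:6] → '(kr)'.
Captured: group 1 = 'kr'.

('kr',)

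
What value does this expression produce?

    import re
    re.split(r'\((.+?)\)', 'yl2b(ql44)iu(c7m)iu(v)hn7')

['yl2b', 'ql44', 'iu', 'c7m', 'iu', 'v', 'hn7']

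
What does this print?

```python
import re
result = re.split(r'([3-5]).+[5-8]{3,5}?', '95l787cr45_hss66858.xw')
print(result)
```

['9', '5', '.xw']

The pattern matches a character in [3-5] (captured); then one or more of any character, then 3 to 5 of a character in [5-8] (lazy).
Matches to split on: at [1:19] → '5l787cr45_hss66858'.
Because the pattern has a capturing group, `split` also inserts each captured text between the pieces.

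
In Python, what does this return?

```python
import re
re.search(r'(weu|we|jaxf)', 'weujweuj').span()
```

Branches in `(...|...)` are attempted left-to-right; the first branch that allows the whole pattern to succeed is taken.
`re.search` tries every starting position until one works.
The match spans [0:3] → 'weu'.
Captured: group 1 = 'weu'.

(0, 3)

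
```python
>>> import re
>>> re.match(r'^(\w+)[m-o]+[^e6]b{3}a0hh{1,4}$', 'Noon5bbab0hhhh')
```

`match` is anchored at position 0; if the pattern doesn't fit there, it returns None.
Here position 0 doesn't satisfy it, so the call returns None.

None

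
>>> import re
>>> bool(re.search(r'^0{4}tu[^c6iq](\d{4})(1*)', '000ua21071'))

False

The pattern matches anchored at the start of the string; then exactly 4 of a literal '0', then the literal 'tu', then any character except [c6iq]; then exactly 4 of a digit (captured); then zero or more of a literal '1' (captured).
`re.search` tries every starting position until one works.
Here nothing in the string fits, so the call returns None, and `bool(None)` is False.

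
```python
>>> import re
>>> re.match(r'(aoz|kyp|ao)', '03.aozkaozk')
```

With `match`, the pattern is implicitly anchored at the beginning.
Here the pattern fails at index 0, so the call returns None.

None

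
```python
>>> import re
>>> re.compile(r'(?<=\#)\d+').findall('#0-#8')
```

Lookahead/lookbehind check context without consuming it, so the matched span excludes the asserted characters.
Since nothing is captured, `findall` lists the 2 matched substrings directly.

['0', '8']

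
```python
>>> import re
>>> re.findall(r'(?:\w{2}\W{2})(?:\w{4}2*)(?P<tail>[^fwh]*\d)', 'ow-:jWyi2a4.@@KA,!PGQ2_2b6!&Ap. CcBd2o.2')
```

['a4.@@KA,!PGQ2_2b6!&Ap. CcBd2o.2']

With a single group, `findall` returns only what that group captured — 1 item.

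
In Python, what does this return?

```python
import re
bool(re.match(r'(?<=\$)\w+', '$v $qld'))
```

False

The lookaround is zero-width — it requires the adjacent text to match without consuming it, so the asserted text isn't part of the match.
`re.match` only tries the pattern at the start of the string.
Here the pattern fails at index 0, so the call returns None, and `bool(None)` is False.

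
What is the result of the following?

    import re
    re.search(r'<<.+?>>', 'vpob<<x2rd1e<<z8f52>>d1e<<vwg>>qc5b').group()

`search` walks the string left to right and returns the first match it finds.
The match spans [4:21] → '<<x2rd1e<<z8f52>>'.

'<<x2rd1e<<z8f52>>'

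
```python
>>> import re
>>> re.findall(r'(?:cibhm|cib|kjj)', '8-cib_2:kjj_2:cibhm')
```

The regex engine tests alternatives in the order written; an earlier branch that matches wins even if a later one would match more.
`findall` yields the raw match text (3 of them) because the pattern has no groups.

['cib', 'kjj', 'cibhm']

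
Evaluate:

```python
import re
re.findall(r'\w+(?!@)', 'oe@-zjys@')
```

['o', 'zjy']

The negative lookahead/lookbehind blocks any match where the forbidden context is present.
Walking the string: at [0:1] → 'o'; at [4:7] → 'zjy'.
`findall` yields the raw match text (2 of them) because the pattern has no groups.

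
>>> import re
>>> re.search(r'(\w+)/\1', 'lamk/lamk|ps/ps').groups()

('lamk',)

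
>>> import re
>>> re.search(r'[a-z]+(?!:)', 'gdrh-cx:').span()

`(?!…)`/`(?<!…)` only lets a position through if the neighbouring text does NOT match; no characters are consumed.
Unlike `match`, `search` isn't anchored — it looks for the pattern anywhere in the string.
The match spans [0:4] → 'gdrh'.

(0, 4)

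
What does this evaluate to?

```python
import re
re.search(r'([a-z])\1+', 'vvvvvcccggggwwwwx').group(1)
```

'v'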